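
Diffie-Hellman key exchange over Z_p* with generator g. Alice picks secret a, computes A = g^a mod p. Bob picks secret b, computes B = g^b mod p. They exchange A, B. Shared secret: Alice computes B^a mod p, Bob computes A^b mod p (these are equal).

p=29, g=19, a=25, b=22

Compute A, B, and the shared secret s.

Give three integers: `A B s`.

Answer: 2 4 5

Derivation:
A = 19^25 mod 29  (bits of 25 = 11001)
  bit 0 = 1: r = r^2 * 19 mod 29 = 1^2 * 19 = 1*19 = 19
  bit 1 = 1: r = r^2 * 19 mod 29 = 19^2 * 19 = 13*19 = 15
  bit 2 = 0: r = r^2 mod 29 = 15^2 = 22
  bit 3 = 0: r = r^2 mod 29 = 22^2 = 20
  bit 4 = 1: r = r^2 * 19 mod 29 = 20^2 * 19 = 23*19 = 2
  -> A = 2
B = 19^22 mod 29  (bits of 22 = 10110)
  bit 0 = 1: r = r^2 * 19 mod 29 = 1^2 * 19 = 1*19 = 19
  bit 1 = 0: r = r^2 mod 29 = 19^2 = 13
  bit 2 = 1: r = r^2 * 19 mod 29 = 13^2 * 19 = 24*19 = 21
  bit 3 = 1: r = r^2 * 19 mod 29 = 21^2 * 19 = 6*19 = 27
  bit 4 = 0: r = r^2 mod 29 = 27^2 = 4
  -> B = 4
s = B^a = 4^25 mod 29  (bits of 25 = 11001)
  bit 0 = 1: r = r^2 * 4 mod 29 = 1^2 * 4 = 1*4 = 4
  bit 1 = 1: r = r^2 * 4 mod 29 = 4^2 * 4 = 16*4 = 6
  bit 2 = 0: r = r^2 mod 29 = 6^2 = 7
  bit 3 = 0: r = r^2 mod 29 = 7^2 = 20
  bit 4 = 1: r = r^2 * 4 mod 29 = 20^2 * 4 = 23*4 = 5
  -> s = B^a = 5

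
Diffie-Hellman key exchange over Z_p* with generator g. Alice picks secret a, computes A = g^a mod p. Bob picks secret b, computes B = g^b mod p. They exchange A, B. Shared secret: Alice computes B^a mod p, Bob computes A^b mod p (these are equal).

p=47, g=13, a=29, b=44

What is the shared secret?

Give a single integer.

A = 13^29 mod 47  (bits of 29 = 11101)
  bit 0 = 1: r = r^2 * 13 mod 47 = 1^2 * 13 = 1*13 = 13
  bit 1 = 1: r = r^2 * 13 mod 47 = 13^2 * 13 = 28*13 = 35
  bit 2 = 1: r = r^2 * 13 mod 47 = 35^2 * 13 = 3*13 = 39
  bit 3 = 0: r = r^2 mod 47 = 39^2 = 17
  bit 4 = 1: r = r^2 * 13 mod 47 = 17^2 * 13 = 7*13 = 44
  -> A = 44
B = 13^44 mod 47  (bits of 44 = 101100)
  bit 0 = 1: r = r^2 * 13 mod 47 = 1^2 * 13 = 1*13 = 13
  bit 1 = 0: r = r^2 mod 47 = 13^2 = 28
  bit 2 = 1: r = r^2 * 13 mod 47 = 28^2 * 13 = 32*13 = 40
  bit 3 = 1: r = r^2 * 13 mod 47 = 40^2 * 13 = 2*13 = 26
  bit 4 = 0: r = r^2 mod 47 = 26^2 = 18
  bit 5 = 0: r = r^2 mod 47 = 18^2 = 42
  -> B = 42
s = B^a = 42^29 mod 47  (bits of 29 = 11101)
  bit 0 = 1: r = r^2 * 42 mod 47 = 1^2 * 42 = 1*42 = 42
  bit 1 = 1: r = r^2 * 42 mod 47 = 42^2 * 42 = 25*42 = 16
  bit 2 = 1: r = r^2 * 42 mod 47 = 16^2 * 42 = 21*42 = 36
  bit 3 = 0: r = r^2 mod 47 = 36^2 = 27
  bit 4 = 1: r = r^2 * 42 mod 47 = 27^2 * 42 = 24*42 = 21
  -> s = B^a = 21

Answer: 21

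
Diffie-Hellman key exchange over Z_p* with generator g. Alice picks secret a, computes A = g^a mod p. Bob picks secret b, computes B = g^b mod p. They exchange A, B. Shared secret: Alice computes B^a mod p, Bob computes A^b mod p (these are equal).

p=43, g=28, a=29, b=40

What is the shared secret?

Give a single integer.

A = 28^29 mod 43  (bits of 29 = 11101)
  bit 0 = 1: r = r^2 * 28 mod 43 = 1^2 * 28 = 1*28 = 28
  bit 1 = 1: r = r^2 * 28 mod 43 = 28^2 * 28 = 10*28 = 22
  bit 2 = 1: r = r^2 * 28 mod 43 = 22^2 * 28 = 11*28 = 7
  bit 3 = 0: r = r^2 mod 43 = 7^2 = 6
  bit 4 = 1: r = r^2 * 28 mod 43 = 6^2 * 28 = 36*28 = 19
  -> A = 19
B = 28^40 mod 43  (bits of 40 = 101000)
  bit 0 = 1: r = r^2 * 28 mod 43 = 1^2 * 28 = 1*28 = 28
  bit 1 = 0: r = r^2 mod 43 = 28^2 = 10
  bit 2 = 1: r = r^2 * 28 mod 43 = 10^2 * 28 = 14*28 = 5
  bit 3 = 0: r = r^2 mod 43 = 5^2 = 25
  bit 4 = 0: r = r^2 mod 43 = 25^2 = 23
  bit 5 = 0: r = r^2 mod 43 = 23^2 = 13
  -> B = 13
s = B^a = 13^29 mod 43  (bits of 29 = 11101)
  bit 0 = 1: r = r^2 * 13 mod 43 = 1^2 * 13 = 1*13 = 13
  bit 1 = 1: r = r^2 * 13 mod 43 = 13^2 * 13 = 40*13 = 4
  bit 2 = 1: r = r^2 * 13 mod 43 = 4^2 * 13 = 16*13 = 36
  bit 3 = 0: r = r^2 mod 43 = 36^2 = 6
  bit 4 = 1: r = r^2 * 13 mod 43 = 6^2 * 13 = 36*13 = 38
  -> s = B^a = 38

Answer: 38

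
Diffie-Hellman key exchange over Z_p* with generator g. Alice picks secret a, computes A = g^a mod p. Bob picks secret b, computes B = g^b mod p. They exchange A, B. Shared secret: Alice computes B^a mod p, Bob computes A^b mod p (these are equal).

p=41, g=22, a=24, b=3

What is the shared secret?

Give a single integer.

Answer: 10

Derivation:
A = 22^24 mod 41  (bits of 24 = 11000)
  bit 0 = 1: r = r^2 * 22 mod 41 = 1^2 * 22 = 1*22 = 22
  bit 1 = 1: r = r^2 * 22 mod 41 = 22^2 * 22 = 33*22 = 29
  bit 2 = 0: r = r^2 mod 41 = 29^2 = 21
  bit 3 = 0: r = r^2 mod 41 = 21^2 = 31
  bit 4 = 0: r = r^2 mod 41 = 31^2 = 18
  -> A = 18
B = 22^3 mod 41  (bits of 3 = 11)
  bit 0 = 1: r = r^2 * 22 mod 41 = 1^2 * 22 = 1*22 = 22
  bit 1 = 1: r = r^2 * 22 mod 41 = 22^2 * 22 = 33*22 = 29
  -> B = 29
s = B^a = 29^24 mod 41  (bits of 24 = 11000)
  bit 0 = 1: r = r^2 * 29 mod 41 = 1^2 * 29 = 1*29 = 29
  bit 1 = 1: r = r^2 * 29 mod 41 = 29^2 * 29 = 21*29 = 35
  bit 2 = 0: r = r^2 mod 41 = 35^2 = 36
  bit 3 = 0: r = r^2 mod 41 = 36^2 = 25
  bit 4 = 0: r = r^2 mod 41 = 25^2 = 10
  -> s = B^a = 10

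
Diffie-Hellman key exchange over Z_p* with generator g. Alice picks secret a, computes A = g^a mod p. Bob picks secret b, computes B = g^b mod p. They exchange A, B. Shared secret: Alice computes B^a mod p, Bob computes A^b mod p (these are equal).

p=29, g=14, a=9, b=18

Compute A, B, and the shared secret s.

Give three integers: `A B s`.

A = 14^9 mod 29  (bits of 9 = 1001)
  bit 0 = 1: r = r^2 * 14 mod 29 = 1^2 * 14 = 1*14 = 14
  bit 1 = 0: r = r^2 mod 29 = 14^2 = 22
  bit 2 = 0: r = r^2 mod 29 = 22^2 = 20
  bit 3 = 1: r = r^2 * 14 mod 29 = 20^2 * 14 = 23*14 = 3
  -> A = 3
B = 14^18 mod 29  (bits of 18 = 10010)
  bit 0 = 1: r = r^2 * 14 mod 29 = 1^2 * 14 = 1*14 = 14
  bit 1 = 0: r = r^2 mod 29 = 14^2 = 22
  bit 2 = 0: r = r^2 mod 29 = 22^2 = 20
  bit 3 = 1: r = r^2 * 14 mod 29 = 20^2 * 14 = 23*14 = 3
  bit 4 = 0: r = r^2 mod 29 = 3^2 = 9
  -> B = 9
s = B^a = 9^9 mod 29  (bits of 9 = 1001)
  bit 0 = 1: r = r^2 * 9 mod 29 = 1^2 * 9 = 1*9 = 9
  bit 1 = 0: r = r^2 mod 29 = 9^2 = 23
  bit 2 = 0: r = r^2 mod 29 = 23^2 = 7
  bit 3 = 1: r = r^2 * 9 mod 29 = 7^2 * 9 = 20*9 = 6
  -> s = B^a = 6

Answer: 3 9 6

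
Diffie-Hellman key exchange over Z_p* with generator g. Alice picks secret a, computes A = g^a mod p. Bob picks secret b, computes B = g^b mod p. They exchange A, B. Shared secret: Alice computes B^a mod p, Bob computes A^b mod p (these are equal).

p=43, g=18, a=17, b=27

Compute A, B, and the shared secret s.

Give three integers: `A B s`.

A = 18^17 mod 43  (bits of 17 = 10001)
  bit 0 = 1: r = r^2 * 18 mod 43 = 1^2 * 18 = 1*18 = 18
  bit 1 = 0: r = r^2 mod 43 = 18^2 = 23
  bit 2 = 0: r = r^2 mod 43 = 23^2 = 13
  bit 3 = 0: r = r^2 mod 43 = 13^2 = 40
  bit 4 = 1: r = r^2 * 18 mod 43 = 40^2 * 18 = 9*18 = 33
  -> A = 33
B = 18^27 mod 43  (bits of 27 = 11011)
  bit 0 = 1: r = r^2 * 18 mod 43 = 1^2 * 18 = 1*18 = 18
  bit 1 = 1: r = r^2 * 18 mod 43 = 18^2 * 18 = 23*18 = 27
  bit 2 = 0: r = r^2 mod 43 = 27^2 = 41
  bit 3 = 1: r = r^2 * 18 mod 43 = 41^2 * 18 = 4*18 = 29
  bit 4 = 1: r = r^2 * 18 mod 43 = 29^2 * 18 = 24*18 = 2
  -> B = 2
s = B^a = 2^17 mod 43  (bits of 17 = 10001)
  bit 0 = 1: r = r^2 * 2 mod 43 = 1^2 * 2 = 1*2 = 2
  bit 1 = 0: r = r^2 mod 43 = 2^2 = 4
  bit 2 = 0: r = r^2 mod 43 = 4^2 = 16
  bit 3 = 0: r = r^2 mod 43 = 16^2 = 41
  bit 4 = 1: r = r^2 * 2 mod 43 = 41^2 * 2 = 4*2 = 8
  -> s = B^a = 8

Answer: 33 2 8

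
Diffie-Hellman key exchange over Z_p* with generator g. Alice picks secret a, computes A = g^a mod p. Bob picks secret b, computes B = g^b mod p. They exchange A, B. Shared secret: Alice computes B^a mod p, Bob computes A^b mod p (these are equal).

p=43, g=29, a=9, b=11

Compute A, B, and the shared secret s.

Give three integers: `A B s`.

A = 29^9 mod 43  (bits of 9 = 1001)
  bit 0 = 1: r = r^2 * 29 mod 43 = 1^2 * 29 = 1*29 = 29
  bit 1 = 0: r = r^2 mod 43 = 29^2 = 24
  bit 2 = 0: r = r^2 mod 43 = 24^2 = 17
  bit 3 = 1: r = r^2 * 29 mod 43 = 17^2 * 29 = 31*29 = 39
  -> A = 39
B = 29^11 mod 43  (bits of 11 = 1011)
  bit 0 = 1: r = r^2 * 29 mod 43 = 1^2 * 29 = 1*29 = 29
  bit 1 = 0: r = r^2 mod 43 = 29^2 = 24
  bit 2 = 1: r = r^2 * 29 mod 43 = 24^2 * 29 = 17*29 = 20
  bit 3 = 1: r = r^2 * 29 mod 43 = 20^2 * 29 = 13*29 = 33
  -> B = 33
s = B^a = 33^9 mod 43  (bits of 9 = 1001)
  bit 0 = 1: r = r^2 * 33 mod 43 = 1^2 * 33 = 1*33 = 33
  bit 1 = 0: r = r^2 mod 43 = 33^2 = 14
  bit 2 = 0: r = r^2 mod 43 = 14^2 = 24
  bit 3 = 1: r = r^2 * 33 mod 43 = 24^2 * 33 = 17*33 = 2
  -> s = B^a = 2

Answer: 39 33 2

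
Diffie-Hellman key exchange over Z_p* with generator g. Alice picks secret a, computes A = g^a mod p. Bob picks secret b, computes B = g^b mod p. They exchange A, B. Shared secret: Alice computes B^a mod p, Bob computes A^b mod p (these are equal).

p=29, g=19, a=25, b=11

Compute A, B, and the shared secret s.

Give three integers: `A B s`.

Answer: 2 27 18

Derivation:
A = 19^25 mod 29  (bits of 25 = 11001)
  bit 0 = 1: r = r^2 * 19 mod 29 = 1^2 * 19 = 1*19 = 19
  bit 1 = 1: r = r^2 * 19 mod 29 = 19^2 * 19 = 13*19 = 15
  bit 2 = 0: r = r^2 mod 29 = 15^2 = 22
  bit 3 = 0: r = r^2 mod 29 = 22^2 = 20
  bit 4 = 1: r = r^2 * 19 mod 29 = 20^2 * 19 = 23*19 = 2
  -> A = 2
B = 19^11 mod 29  (bits of 11 = 1011)
  bit 0 = 1: r = r^2 * 19 mod 29 = 1^2 * 19 = 1*19 = 19
  bit 1 = 0: r = r^2 mod 29 = 19^2 = 13
  bit 2 = 1: r = r^2 * 19 mod 29 = 13^2 * 19 = 24*19 = 21
  bit 3 = 1: r = r^2 * 19 mod 29 = 21^2 * 19 = 6*19 = 27
  -> B = 27
s = B^a = 27^25 mod 29  (bits of 25 = 11001)
  bit 0 = 1: r = r^2 * 27 mod 29 = 1^2 * 27 = 1*27 = 27
  bit 1 = 1: r = r^2 * 27 mod 29 = 27^2 * 27 = 4*27 = 21
  bit 2 = 0: r = r^2 mod 29 = 21^2 = 6
  bit 3 = 0: r = r^2 mod 29 = 6^2 = 7
  bit 4 = 1: r = r^2 * 27 mod 29 = 7^2 * 27 = 20*27 = 18
  -> s = B^a = 18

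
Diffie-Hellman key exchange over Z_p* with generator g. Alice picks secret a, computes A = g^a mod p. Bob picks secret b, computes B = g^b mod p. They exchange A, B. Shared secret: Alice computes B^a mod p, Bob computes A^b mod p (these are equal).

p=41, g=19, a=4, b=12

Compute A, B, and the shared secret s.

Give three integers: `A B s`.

A = 19^4 mod 41  (bits of 4 = 100)
  bit 0 = 1: r = r^2 * 19 mod 41 = 1^2 * 19 = 1*19 = 19
  bit 1 = 0: r = r^2 mod 41 = 19^2 = 33
  bit 2 = 0: r = r^2 mod 41 = 33^2 = 23
  -> A = 23
B = 19^12 mod 41  (bits of 12 = 1100)
  bit 0 = 1: r = r^2 * 19 mod 41 = 1^2 * 19 = 1*19 = 19
  bit 1 = 1: r = r^2 * 19 mod 41 = 19^2 * 19 = 33*19 = 12
  bit 2 = 0: r = r^2 mod 41 = 12^2 = 21
  bit 3 = 0: r = r^2 mod 41 = 21^2 = 31
  -> B = 31
s = B^a = 31^4 mod 41  (bits of 4 = 100)
  bit 0 = 1: r = r^2 * 31 mod 41 = 1^2 * 31 = 1*31 = 31
  bit 1 = 0: r = r^2 mod 41 = 31^2 = 18
  bit 2 = 0: r = r^2 mod 41 = 18^2 = 37
  -> s = B^a = 37

Answer: 23 31 37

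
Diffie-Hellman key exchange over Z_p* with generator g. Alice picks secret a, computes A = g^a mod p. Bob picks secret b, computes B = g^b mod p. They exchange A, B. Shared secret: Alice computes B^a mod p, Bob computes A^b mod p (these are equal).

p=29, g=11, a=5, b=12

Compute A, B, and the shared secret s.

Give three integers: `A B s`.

Answer: 14 23 25

Derivation:
A = 11^5 mod 29  (bits of 5 = 101)
  bit 0 = 1: r = r^2 * 11 mod 29 = 1^2 * 11 = 1*11 = 11
  bit 1 = 0: r = r^2 mod 29 = 11^2 = 5
  bit 2 = 1: r = r^2 * 11 mod 29 = 5^2 * 11 = 25*11 = 14
  -> A = 14
B = 11^12 mod 29  (bits of 12 = 1100)
  bit 0 = 1: r = r^2 * 11 mod 29 = 1^2 * 11 = 1*11 = 11
  bit 1 = 1: r = r^2 * 11 mod 29 = 11^2 * 11 = 5*11 = 26
  bit 2 = 0: r = r^2 mod 29 = 26^2 = 9
  bit 3 = 0: r = r^2 mod 29 = 9^2 = 23
  -> B = 23
s = B^a = 23^5 mod 29  (bits of 5 = 101)
  bit 0 = 1: r = r^2 * 23 mod 29 = 1^2 * 23 = 1*23 = 23
  bit 1 = 0: r = r^2 mod 29 = 23^2 = 7
  bit 2 = 1: r = r^2 * 23 mod 29 = 7^2 * 23 = 20*23 = 25
  -> s = B^a = 25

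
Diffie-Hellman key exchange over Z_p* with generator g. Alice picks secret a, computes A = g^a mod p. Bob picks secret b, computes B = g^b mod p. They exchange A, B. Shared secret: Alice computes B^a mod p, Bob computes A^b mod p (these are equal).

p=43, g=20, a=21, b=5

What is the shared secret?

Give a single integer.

Answer: 42

Derivation:
A = 20^21 mod 43  (bits of 21 = 10101)
  bit 0 = 1: r = r^2 * 20 mod 43 = 1^2 * 20 = 1*20 = 20
  bit 1 = 0: r = r^2 mod 43 = 20^2 = 13
  bit 2 = 1: r = r^2 * 20 mod 43 = 13^2 * 20 = 40*20 = 26
  bit 3 = 0: r = r^2 mod 43 = 26^2 = 31
  bit 4 = 1: r = r^2 * 20 mod 43 = 31^2 * 20 = 15*20 = 42
  -> A = 42
B = 20^5 mod 43  (bits of 5 = 101)
  bit 0 = 1: r = r^2 * 20 mod 43 = 1^2 * 20 = 1*20 = 20
  bit 1 = 0: r = r^2 mod 43 = 20^2 = 13
  bit 2 = 1: r = r^2 * 20 mod 43 = 13^2 * 20 = 40*20 = 26
  -> B = 26
s = B^a = 26^21 mod 43  (bits of 21 = 10101)
  bit 0 = 1: r = r^2 * 26 mod 43 = 1^2 * 26 = 1*26 = 26
  bit 1 = 0: r = r^2 mod 43 = 26^2 = 31
  bit 2 = 1: r = r^2 * 26 mod 43 = 31^2 * 26 = 15*26 = 3
  bit 3 = 0: r = r^2 mod 43 = 3^2 = 9
  bit 4 = 1: r = r^2 * 26 mod 43 = 9^2 * 26 = 38*26 = 42
  -> s = B^a = 42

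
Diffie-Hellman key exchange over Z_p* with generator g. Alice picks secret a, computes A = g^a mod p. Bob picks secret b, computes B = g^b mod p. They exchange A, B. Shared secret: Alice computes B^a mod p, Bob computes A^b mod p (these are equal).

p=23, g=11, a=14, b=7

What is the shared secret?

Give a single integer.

Answer: 2

Derivation:
A = 11^14 mod 23  (bits of 14 = 1110)
  bit 0 = 1: r = r^2 * 11 mod 23 = 1^2 * 11 = 1*11 = 11
  bit 1 = 1: r = r^2 * 11 mod 23 = 11^2 * 11 = 6*11 = 20
  bit 2 = 1: r = r^2 * 11 mod 23 = 20^2 * 11 = 9*11 = 7
  bit 3 = 0: r = r^2 mod 23 = 7^2 = 3
  -> A = 3
B = 11^7 mod 23  (bits of 7 = 111)
  bit 0 = 1: r = r^2 * 11 mod 23 = 1^2 * 11 = 1*11 = 11
  bit 1 = 1: r = r^2 * 11 mod 23 = 11^2 * 11 = 6*11 = 20
  bit 2 = 1: r = r^2 * 11 mod 23 = 20^2 * 11 = 9*11 = 7
  -> B = 7
s = B^a = 7^14 mod 23  (bits of 14 = 1110)
  bit 0 = 1: r = r^2 * 7 mod 23 = 1^2 * 7 = 1*7 = 7
  bit 1 = 1: r = r^2 * 7 mod 23 = 7^2 * 7 = 3*7 = 21
  bit 2 = 1: r = r^2 * 7 mod 23 = 21^2 * 7 = 4*7 = 5
  bit 3 = 0: r = r^2 mod 23 = 5^2 = 2
  -> s = B^a = 2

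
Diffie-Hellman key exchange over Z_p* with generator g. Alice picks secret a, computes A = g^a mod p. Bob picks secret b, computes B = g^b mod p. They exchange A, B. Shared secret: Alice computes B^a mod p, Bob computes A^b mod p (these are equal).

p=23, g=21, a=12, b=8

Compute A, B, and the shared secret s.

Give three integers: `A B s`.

Answer: 2 3 3

Derivation:
A = 21^12 mod 23  (bits of 12 = 1100)
  bit 0 = 1: r = r^2 * 21 mod 23 = 1^2 * 21 = 1*21 = 21
  bit 1 = 1: r = r^2 * 21 mod 23 = 21^2 * 21 = 4*21 = 15
  bit 2 = 0: r = r^2 mod 23 = 15^2 = 18
  bit 3 = 0: r = r^2 mod 23 = 18^2 = 2
  -> A = 2
B = 21^8 mod 23  (bits of 8 = 1000)
  bit 0 = 1: r = r^2 * 21 mod 23 = 1^2 * 21 = 1*21 = 21
  bit 1 = 0: r = r^2 mod 23 = 21^2 = 4
  bit 2 = 0: r = r^2 mod 23 = 4^2 = 16
  bit 3 = 0: r = r^2 mod 23 = 16^2 = 3
  -> B = 3
s = B^a = 3^12 mod 23  (bits of 12 = 1100)
  bit 0 = 1: r = r^2 * 3 mod 23 = 1^2 * 3 = 1*3 = 3
  bit 1 = 1: r = r^2 * 3 mod 23 = 3^2 * 3 = 9*3 = 4
  bit 2 = 0: r = r^2 mod 23 = 4^2 = 16
  bit 3 = 0: r = r^2 mod 23 = 16^2 = 3
  -> s = B^a = 3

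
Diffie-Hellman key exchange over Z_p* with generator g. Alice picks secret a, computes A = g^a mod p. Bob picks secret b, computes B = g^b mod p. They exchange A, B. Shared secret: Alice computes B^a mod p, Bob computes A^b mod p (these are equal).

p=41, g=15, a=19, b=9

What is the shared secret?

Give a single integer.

A = 15^19 mod 41  (bits of 19 = 10011)
  bit 0 = 1: r = r^2 * 15 mod 41 = 1^2 * 15 = 1*15 = 15
  bit 1 = 0: r = r^2 mod 41 = 15^2 = 20
  bit 2 = 0: r = r^2 mod 41 = 20^2 = 31
  bit 3 = 1: r = r^2 * 15 mod 41 = 31^2 * 15 = 18*15 = 24
  bit 4 = 1: r = r^2 * 15 mod 41 = 24^2 * 15 = 2*15 = 30
  -> A = 30
B = 15^9 mod 41  (bits of 9 = 1001)
  bit 0 = 1: r = r^2 * 15 mod 41 = 1^2 * 15 = 1*15 = 15
  bit 1 = 0: r = r^2 mod 41 = 15^2 = 20
  bit 2 = 0: r = r^2 mod 41 = 20^2 = 31
  bit 3 = 1: r = r^2 * 15 mod 41 = 31^2 * 15 = 18*15 = 24
  -> B = 24
s = B^a = 24^19 mod 41  (bits of 19 = 10011)
  bit 0 = 1: r = r^2 * 24 mod 41 = 1^2 * 24 = 1*24 = 24
  bit 1 = 0: r = r^2 mod 41 = 24^2 = 2
  bit 2 = 0: r = r^2 mod 41 = 2^2 = 4
  bit 3 = 1: r = r^2 * 24 mod 41 = 4^2 * 24 = 16*24 = 15
  bit 4 = 1: r = r^2 * 24 mod 41 = 15^2 * 24 = 20*24 = 29
  -> s = B^a = 29

Answer: 29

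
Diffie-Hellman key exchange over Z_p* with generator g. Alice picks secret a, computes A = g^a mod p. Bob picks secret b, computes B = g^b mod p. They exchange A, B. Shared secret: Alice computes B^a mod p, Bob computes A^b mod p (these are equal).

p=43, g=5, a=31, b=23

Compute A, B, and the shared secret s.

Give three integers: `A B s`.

A = 5^31 mod 43  (bits of 31 = 11111)
  bit 0 = 1: r = r^2 * 5 mod 43 = 1^2 * 5 = 1*5 = 5
  bit 1 = 1: r = r^2 * 5 mod 43 = 5^2 * 5 = 25*5 = 39
  bit 2 = 1: r = r^2 * 5 mod 43 = 39^2 * 5 = 16*5 = 37
  bit 3 = 1: r = r^2 * 5 mod 43 = 37^2 * 5 = 36*5 = 8
  bit 4 = 1: r = r^2 * 5 mod 43 = 8^2 * 5 = 21*5 = 19
  -> A = 19
B = 5^23 mod 43  (bits of 23 = 10111)
  bit 0 = 1: r = r^2 * 5 mod 43 = 1^2 * 5 = 1*5 = 5
  bit 1 = 0: r = r^2 mod 43 = 5^2 = 25
  bit 2 = 1: r = r^2 * 5 mod 43 = 25^2 * 5 = 23*5 = 29
  bit 3 = 1: r = r^2 * 5 mod 43 = 29^2 * 5 = 24*5 = 34
  bit 4 = 1: r = r^2 * 5 mod 43 = 34^2 * 5 = 38*5 = 18
  -> B = 18
s = B^a = 18^31 mod 43  (bits of 31 = 11111)
  bit 0 = 1: r = r^2 * 18 mod 43 = 1^2 * 18 = 1*18 = 18
  bit 1 = 1: r = r^2 * 18 mod 43 = 18^2 * 18 = 23*18 = 27
  bit 2 = 1: r = r^2 * 18 mod 43 = 27^2 * 18 = 41*18 = 7
  bit 3 = 1: r = r^2 * 18 mod 43 = 7^2 * 18 = 6*18 = 22
  bit 4 = 1: r = r^2 * 18 mod 43 = 22^2 * 18 = 11*18 = 26
  -> s = B^a = 26

Answer: 19 18 26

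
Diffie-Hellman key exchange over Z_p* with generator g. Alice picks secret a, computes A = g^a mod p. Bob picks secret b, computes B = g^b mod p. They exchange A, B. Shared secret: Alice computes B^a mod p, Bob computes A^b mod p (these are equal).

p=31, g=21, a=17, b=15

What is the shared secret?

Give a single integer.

A = 21^17 mod 31  (bits of 17 = 10001)
  bit 0 = 1: r = r^2 * 21 mod 31 = 1^2 * 21 = 1*21 = 21
  bit 1 = 0: r = r^2 mod 31 = 21^2 = 7
  bit 2 = 0: r = r^2 mod 31 = 7^2 = 18
  bit 3 = 0: r = r^2 mod 31 = 18^2 = 14
  bit 4 = 1: r = r^2 * 21 mod 31 = 14^2 * 21 = 10*21 = 24
  -> A = 24
B = 21^15 mod 31  (bits of 15 = 1111)
  bit 0 = 1: r = r^2 * 21 mod 31 = 1^2 * 21 = 1*21 = 21
  bit 1 = 1: r = r^2 * 21 mod 31 = 21^2 * 21 = 7*21 = 23
  bit 2 = 1: r = r^2 * 21 mod 31 = 23^2 * 21 = 2*21 = 11
  bit 3 = 1: r = r^2 * 21 mod 31 = 11^2 * 21 = 28*21 = 30
  -> B = 30
s = B^a = 30^17 mod 31  (bits of 17 = 10001)
  bit 0 = 1: r = r^2 * 30 mod 31 = 1^2 * 30 = 1*30 = 30
  bit 1 = 0: r = r^2 mod 31 = 30^2 = 1
  bit 2 = 0: r = r^2 mod 31 = 1^2 = 1
  bit 3 = 0: r = r^2 mod 31 = 1^2 = 1
  bit 4 = 1: r = r^2 * 30 mod 31 = 1^2 * 30 = 1*30 = 30
  -> s = B^a = 30

Answer: 30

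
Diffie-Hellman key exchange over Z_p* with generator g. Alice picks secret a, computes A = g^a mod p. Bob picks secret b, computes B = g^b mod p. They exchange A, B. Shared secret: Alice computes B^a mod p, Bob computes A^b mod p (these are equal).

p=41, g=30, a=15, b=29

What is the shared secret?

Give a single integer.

Answer: 27

Derivation:
A = 30^15 mod 41  (bits of 15 = 1111)
  bit 0 = 1: r = r^2 * 30 mod 41 = 1^2 * 30 = 1*30 = 30
  bit 1 = 1: r = r^2 * 30 mod 41 = 30^2 * 30 = 39*30 = 22
  bit 2 = 1: r = r^2 * 30 mod 41 = 22^2 * 30 = 33*30 = 6
  bit 3 = 1: r = r^2 * 30 mod 41 = 6^2 * 30 = 36*30 = 14
  -> A = 14
B = 30^29 mod 41  (bits of 29 = 11101)
  bit 0 = 1: r = r^2 * 30 mod 41 = 1^2 * 30 = 1*30 = 30
  bit 1 = 1: r = r^2 * 30 mod 41 = 30^2 * 30 = 39*30 = 22
  bit 2 = 1: r = r^2 * 30 mod 41 = 22^2 * 30 = 33*30 = 6
  bit 3 = 0: r = r^2 mod 41 = 6^2 = 36
  bit 4 = 1: r = r^2 * 30 mod 41 = 36^2 * 30 = 25*30 = 12
  -> B = 12
s = B^a = 12^15 mod 41  (bits of 15 = 1111)
  bit 0 = 1: r = r^2 * 12 mod 41 = 1^2 * 12 = 1*12 = 12
  bit 1 = 1: r = r^2 * 12 mod 41 = 12^2 * 12 = 21*12 = 6
  bit 2 = 1: r = r^2 * 12 mod 41 = 6^2 * 12 = 36*12 = 22
  bit 3 = 1: r = r^2 * 12 mod 41 = 22^2 * 12 = 33*12 = 27
  -> s = B^a = 27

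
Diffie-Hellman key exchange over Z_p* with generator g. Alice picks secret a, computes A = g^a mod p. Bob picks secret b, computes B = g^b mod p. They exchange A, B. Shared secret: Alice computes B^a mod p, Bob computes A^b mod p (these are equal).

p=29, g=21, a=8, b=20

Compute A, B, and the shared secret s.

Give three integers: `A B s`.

Answer: 20 16 16

Derivation:
A = 21^8 mod 29  (bits of 8 = 1000)
  bit 0 = 1: r = r^2 * 21 mod 29 = 1^2 * 21 = 1*21 = 21
  bit 1 = 0: r = r^2 mod 29 = 21^2 = 6
  bit 2 = 0: r = r^2 mod 29 = 6^2 = 7
  bit 3 = 0: r = r^2 mod 29 = 7^2 = 20
  -> A = 20
B = 21^20 mod 29  (bits of 20 = 10100)
  bit 0 = 1: r = r^2 * 21 mod 29 = 1^2 * 21 = 1*21 = 21
  bit 1 = 0: r = r^2 mod 29 = 21^2 = 6
  bit 2 = 1: r = r^2 * 21 mod 29 = 6^2 * 21 = 7*21 = 2
  bit 3 = 0: r = r^2 mod 29 = 2^2 = 4
  bit 4 = 0: r = r^2 mod 29 = 4^2 = 16
  -> B = 16
s = B^a = 16^8 mod 29  (bits of 8 = 1000)
  bit 0 = 1: r = r^2 * 16 mod 29 = 1^2 * 16 = 1*16 = 16
  bit 1 = 0: r = r^2 mod 29 = 16^2 = 24
  bit 2 = 0: r = r^2 mod 29 = 24^2 = 25
  bit 3 = 0: r = r^2 mod 29 = 25^2 = 16
  -> s = B^a = 16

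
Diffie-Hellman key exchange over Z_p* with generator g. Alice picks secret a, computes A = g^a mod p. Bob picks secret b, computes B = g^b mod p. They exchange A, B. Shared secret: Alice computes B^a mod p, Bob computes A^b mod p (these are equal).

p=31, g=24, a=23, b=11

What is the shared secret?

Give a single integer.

Answer: 12

Derivation:
A = 24^23 mod 31  (bits of 23 = 10111)
  bit 0 = 1: r = r^2 * 24 mod 31 = 1^2 * 24 = 1*24 = 24
  bit 1 = 0: r = r^2 mod 31 = 24^2 = 18
  bit 2 = 1: r = r^2 * 24 mod 31 = 18^2 * 24 = 14*24 = 26
  bit 3 = 1: r = r^2 * 24 mod 31 = 26^2 * 24 = 25*24 = 11
  bit 4 = 1: r = r^2 * 24 mod 31 = 11^2 * 24 = 28*24 = 21
  -> A = 21
B = 24^11 mod 31  (bits of 11 = 1011)
  bit 0 = 1: r = r^2 * 24 mod 31 = 1^2 * 24 = 1*24 = 24
  bit 1 = 0: r = r^2 mod 31 = 24^2 = 18
  bit 2 = 1: r = r^2 * 24 mod 31 = 18^2 * 24 = 14*24 = 26
  bit 3 = 1: r = r^2 * 24 mod 31 = 26^2 * 24 = 25*24 = 11
  -> B = 11
s = B^a = 11^23 mod 31  (bits of 23 = 10111)
  bit 0 = 1: r = r^2 * 11 mod 31 = 1^2 * 11 = 1*11 = 11
  bit 1 = 0: r = r^2 mod 31 = 11^2 = 28
  bit 2 = 1: r = r^2 * 11 mod 31 = 28^2 * 11 = 9*11 = 6
  bit 3 = 1: r = r^2 * 11 mod 31 = 6^2 * 11 = 5*11 = 24
  bit 4 = 1: r = r^2 * 11 mod 31 = 24^2 * 11 = 18*11 = 12
  -> s = B^a = 12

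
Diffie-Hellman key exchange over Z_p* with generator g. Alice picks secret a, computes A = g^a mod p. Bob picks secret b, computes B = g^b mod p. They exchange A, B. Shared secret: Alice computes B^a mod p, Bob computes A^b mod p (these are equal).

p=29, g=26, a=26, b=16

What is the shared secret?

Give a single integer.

A = 26^26 mod 29  (bits of 26 = 11010)
  bit 0 = 1: r = r^2 * 26 mod 29 = 1^2 * 26 = 1*26 = 26
  bit 1 = 1: r = r^2 * 26 mod 29 = 26^2 * 26 = 9*26 = 2
  bit 2 = 0: r = r^2 mod 29 = 2^2 = 4
  bit 3 = 1: r = r^2 * 26 mod 29 = 4^2 * 26 = 16*26 = 10
  bit 4 = 0: r = r^2 mod 29 = 10^2 = 13
  -> A = 13
B = 26^16 mod 29  (bits of 16 = 10000)
  bit 0 = 1: r = r^2 * 26 mod 29 = 1^2 * 26 = 1*26 = 26
  bit 1 = 0: r = r^2 mod 29 = 26^2 = 9
  bit 2 = 0: r = r^2 mod 29 = 9^2 = 23
  bit 3 = 0: r = r^2 mod 29 = 23^2 = 7
  bit 4 = 0: r = r^2 mod 29 = 7^2 = 20
  -> B = 20
s = B^a = 20^26 mod 29  (bits of 26 = 11010)
  bit 0 = 1: r = r^2 * 20 mod 29 = 1^2 * 20 = 1*20 = 20
  bit 1 = 1: r = r^2 * 20 mod 29 = 20^2 * 20 = 23*20 = 25
  bit 2 = 0: r = r^2 mod 29 = 25^2 = 16
  bit 3 = 1: r = r^2 * 20 mod 29 = 16^2 * 20 = 24*20 = 16
  bit 4 = 0: r = r^2 mod 29 = 16^2 = 24
  -> s = B^a = 24

Answer: 24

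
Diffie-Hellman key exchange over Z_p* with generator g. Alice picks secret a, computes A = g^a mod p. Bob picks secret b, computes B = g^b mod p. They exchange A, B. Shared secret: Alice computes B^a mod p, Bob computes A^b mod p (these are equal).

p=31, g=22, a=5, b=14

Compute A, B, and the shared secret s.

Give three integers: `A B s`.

Answer: 6 7 5

Derivation:
A = 22^5 mod 31  (bits of 5 = 101)
  bit 0 = 1: r = r^2 * 22 mod 31 = 1^2 * 22 = 1*22 = 22
  bit 1 = 0: r = r^2 mod 31 = 22^2 = 19
  bit 2 = 1: r = r^2 * 22 mod 31 = 19^2 * 22 = 20*22 = 6
  -> A = 6
B = 22^14 mod 31  (bits of 14 = 1110)
  bit 0 = 1: r = r^2 * 22 mod 31 = 1^2 * 22 = 1*22 = 22
  bit 1 = 1: r = r^2 * 22 mod 31 = 22^2 * 22 = 19*22 = 15
  bit 2 = 1: r = r^2 * 22 mod 31 = 15^2 * 22 = 8*22 = 21
  bit 3 = 0: r = r^2 mod 31 = 21^2 = 7
  -> B = 7
s = B^a = 7^5 mod 31  (bits of 5 = 101)
  bit 0 = 1: r = r^2 * 7 mod 31 = 1^2 * 7 = 1*7 = 7
  bit 1 = 0: r = r^2 mod 31 = 7^2 = 18
  bit 2 = 1: r = r^2 * 7 mod 31 = 18^2 * 7 = 14*7 = 5
  -> s = B^a = 5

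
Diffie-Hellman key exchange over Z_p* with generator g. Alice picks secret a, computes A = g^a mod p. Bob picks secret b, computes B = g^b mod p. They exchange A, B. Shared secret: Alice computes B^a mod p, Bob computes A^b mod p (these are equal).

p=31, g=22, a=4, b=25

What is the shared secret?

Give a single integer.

Answer: 5

Derivation:
A = 22^4 mod 31  (bits of 4 = 100)
  bit 0 = 1: r = r^2 * 22 mod 31 = 1^2 * 22 = 1*22 = 22
  bit 1 = 0: r = r^2 mod 31 = 22^2 = 19
  bit 2 = 0: r = r^2 mod 31 = 19^2 = 20
  -> A = 20
B = 22^25 mod 31  (bits of 25 = 11001)
  bit 0 = 1: r = r^2 * 22 mod 31 = 1^2 * 22 = 1*22 = 22
  bit 1 = 1: r = r^2 * 22 mod 31 = 22^2 * 22 = 19*22 = 15
  bit 2 = 0: r = r^2 mod 31 = 15^2 = 8
  bit 3 = 0: r = r^2 mod 31 = 8^2 = 2
  bit 4 = 1: r = r^2 * 22 mod 31 = 2^2 * 22 = 4*22 = 26
  -> B = 26
s = B^a = 26^4 mod 31  (bits of 4 = 100)
  bit 0 = 1: r = r^2 * 26 mod 31 = 1^2 * 26 = 1*26 = 26
  bit 1 = 0: r = r^2 mod 31 = 26^2 = 25
  bit 2 = 0: r = r^2 mod 31 = 25^2 = 5
  -> s = B^a = 5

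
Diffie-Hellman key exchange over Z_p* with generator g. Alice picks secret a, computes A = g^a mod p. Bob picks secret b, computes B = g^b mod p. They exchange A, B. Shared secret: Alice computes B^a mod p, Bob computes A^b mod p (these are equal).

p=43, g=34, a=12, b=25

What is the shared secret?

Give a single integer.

A = 34^12 mod 43  (bits of 12 = 1100)
  bit 0 = 1: r = r^2 * 34 mod 43 = 1^2 * 34 = 1*34 = 34
  bit 1 = 1: r = r^2 * 34 mod 43 = 34^2 * 34 = 38*34 = 2
  bit 2 = 0: r = r^2 mod 43 = 2^2 = 4
  bit 3 = 0: r = r^2 mod 43 = 4^2 = 16
  -> A = 16
B = 34^25 mod 43  (bits of 25 = 11001)
  bit 0 = 1: r = r^2 * 34 mod 43 = 1^2 * 34 = 1*34 = 34
  bit 1 = 1: r = r^2 * 34 mod 43 = 34^2 * 34 = 38*34 = 2
  bit 2 = 0: r = r^2 mod 43 = 2^2 = 4
  bit 3 = 0: r = r^2 mod 43 = 4^2 = 16
  bit 4 = 1: r = r^2 * 34 mod 43 = 16^2 * 34 = 41*34 = 18
  -> B = 18
s = B^a = 18^12 mod 43  (bits of 12 = 1100)
  bit 0 = 1: r = r^2 * 18 mod 43 = 1^2 * 18 = 1*18 = 18
  bit 1 = 1: r = r^2 * 18 mod 43 = 18^2 * 18 = 23*18 = 27
  bit 2 = 0: r = r^2 mod 43 = 27^2 = 41
  bit 3 = 0: r = r^2 mod 43 = 41^2 = 4
  -> s = B^a = 4

Answer: 4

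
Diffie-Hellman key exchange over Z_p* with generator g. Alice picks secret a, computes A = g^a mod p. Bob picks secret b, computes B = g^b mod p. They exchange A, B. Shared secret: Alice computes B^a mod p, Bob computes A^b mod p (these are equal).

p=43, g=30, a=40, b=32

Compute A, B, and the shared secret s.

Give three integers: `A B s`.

A = 30^40 mod 43  (bits of 40 = 101000)
  bit 0 = 1: r = r^2 * 30 mod 43 = 1^2 * 30 = 1*30 = 30
  bit 1 = 0: r = r^2 mod 43 = 30^2 = 40
  bit 2 = 1: r = r^2 * 30 mod 43 = 40^2 * 30 = 9*30 = 12
  bit 3 = 0: r = r^2 mod 43 = 12^2 = 15
  bit 4 = 0: r = r^2 mod 43 = 15^2 = 10
  bit 5 = 0: r = r^2 mod 43 = 10^2 = 14
  -> A = 14
B = 30^32 mod 43  (bits of 32 = 100000)
  bit 0 = 1: r = r^2 * 30 mod 43 = 1^2 * 30 = 1*30 = 30
  bit 1 = 0: r = r^2 mod 43 = 30^2 = 40
  bit 2 = 0: r = r^2 mod 43 = 40^2 = 9
  bit 3 = 0: r = r^2 mod 43 = 9^2 = 38
  bit 4 = 0: r = r^2 mod 43 = 38^2 = 25
  bit 5 = 0: r = r^2 mod 43 = 25^2 = 23
  -> B = 23
s = B^a = 23^40 mod 43  (bits of 40 = 101000)
  bit 0 = 1: r = r^2 * 23 mod 43 = 1^2 * 23 = 1*23 = 23
  bit 1 = 0: r = r^2 mod 43 = 23^2 = 13
  bit 2 = 1: r = r^2 * 23 mod 43 = 13^2 * 23 = 40*23 = 17
  bit 3 = 0: r = r^2 mod 43 = 17^2 = 31
  bit 4 = 0: r = r^2 mod 43 = 31^2 = 15
  bit 5 = 0: r = r^2 mod 43 = 15^2 = 10
  -> s = B^a = 10

Answer: 14 23 10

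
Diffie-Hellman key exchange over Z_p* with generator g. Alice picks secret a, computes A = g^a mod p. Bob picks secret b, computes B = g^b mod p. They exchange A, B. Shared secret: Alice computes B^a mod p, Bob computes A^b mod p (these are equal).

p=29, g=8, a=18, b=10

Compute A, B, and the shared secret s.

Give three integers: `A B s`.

Answer: 22 4 24

Derivation:
A = 8^18 mod 29  (bits of 18 = 10010)
  bit 0 = 1: r = r^2 * 8 mod 29 = 1^2 * 8 = 1*8 = 8
  bit 1 = 0: r = r^2 mod 29 = 8^2 = 6
  bit 2 = 0: r = r^2 mod 29 = 6^2 = 7
  bit 3 = 1: r = r^2 * 8 mod 29 = 7^2 * 8 = 20*8 = 15
  bit 4 = 0: r = r^2 mod 29 = 15^2 = 22
  -> A = 22
B = 8^10 mod 29  (bits of 10 = 1010)
  bit 0 = 1: r = r^2 * 8 mod 29 = 1^2 * 8 = 1*8 = 8
  bit 1 = 0: r = r^2 mod 29 = 8^2 = 6
  bit 2 = 1: r = r^2 * 8 mod 29 = 6^2 * 8 = 7*8 = 27
  bit 3 = 0: r = r^2 mod 29 = 27^2 = 4
  -> B = 4
s = B^a = 4^18 mod 29  (bits of 18 = 10010)
  bit 0 = 1: r = r^2 * 4 mod 29 = 1^2 * 4 = 1*4 = 4
  bit 1 = 0: r = r^2 mod 29 = 4^2 = 16
  bit 2 = 0: r = r^2 mod 29 = 16^2 = 24
  bit 3 = 1: r = r^2 * 4 mod 29 = 24^2 * 4 = 25*4 = 13
  bit 4 = 0: r = r^2 mod 29 = 13^2 = 24
  -> s = B^a = 24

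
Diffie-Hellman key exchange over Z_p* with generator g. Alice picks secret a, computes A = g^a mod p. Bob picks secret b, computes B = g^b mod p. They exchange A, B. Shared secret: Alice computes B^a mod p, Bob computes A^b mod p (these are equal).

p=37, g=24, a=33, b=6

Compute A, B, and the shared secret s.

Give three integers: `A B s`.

Answer: 29 11 36

Derivation:
A = 24^33 mod 37  (bits of 33 = 100001)
  bit 0 = 1: r = r^2 * 24 mod 37 = 1^2 * 24 = 1*24 = 24
  bit 1 = 0: r = r^2 mod 37 = 24^2 = 21
  bit 2 = 0: r = r^2 mod 37 = 21^2 = 34
  bit 3 = 0: r = r^2 mod 37 = 34^2 = 9
  bit 4 = 0: r = r^2 mod 37 = 9^2 = 7
  bit 5 = 1: r = r^2 * 24 mod 37 = 7^2 * 24 = 12*24 = 29
  -> A = 29
B = 24^6 mod 37  (bits of 6 = 110)
  bit 0 = 1: r = r^2 * 24 mod 37 = 1^2 * 24 = 1*24 = 24
  bit 1 = 1: r = r^2 * 24 mod 37 = 24^2 * 24 = 21*24 = 23
  bit 2 = 0: r = r^2 mod 37 = 23^2 = 11
  -> B = 11
s = B^a = 11^33 mod 37  (bits of 33 = 100001)
  bit 0 = 1: r = r^2 * 11 mod 37 = 1^2 * 11 = 1*11 = 11
  bit 1 = 0: r = r^2 mod 37 = 11^2 = 10
  bit 2 = 0: r = r^2 mod 37 = 10^2 = 26
  bit 3 = 0: r = r^2 mod 37 = 26^2 = 10
  bit 4 = 0: r = r^2 mod 37 = 10^2 = 26
  bit 5 = 1: r = r^2 * 11 mod 37 = 26^2 * 11 = 10*11 = 36
  -> s = B^a = 36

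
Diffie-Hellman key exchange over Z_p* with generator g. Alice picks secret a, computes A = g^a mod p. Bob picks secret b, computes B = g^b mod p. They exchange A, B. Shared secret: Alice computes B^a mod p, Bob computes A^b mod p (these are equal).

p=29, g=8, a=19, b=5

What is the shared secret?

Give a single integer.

Answer: 3

Derivation:
A = 8^19 mod 29  (bits of 19 = 10011)
  bit 0 = 1: r = r^2 * 8 mod 29 = 1^2 * 8 = 1*8 = 8
  bit 1 = 0: r = r^2 mod 29 = 8^2 = 6
  bit 2 = 0: r = r^2 mod 29 = 6^2 = 7
  bit 3 = 1: r = r^2 * 8 mod 29 = 7^2 * 8 = 20*8 = 15
  bit 4 = 1: r = r^2 * 8 mod 29 = 15^2 * 8 = 22*8 = 2
  -> A = 2
B = 8^5 mod 29  (bits of 5 = 101)
  bit 0 = 1: r = r^2 * 8 mod 29 = 1^2 * 8 = 1*8 = 8
  bit 1 = 0: r = r^2 mod 29 = 8^2 = 6
  bit 2 = 1: r = r^2 * 8 mod 29 = 6^2 * 8 = 7*8 = 27
  -> B = 27
s = B^a = 27^19 mod 29  (bits of 19 = 10011)
  bit 0 = 1: r = r^2 * 27 mod 29 = 1^2 * 27 = 1*27 = 27
  bit 1 = 0: r = r^2 mod 29 = 27^2 = 4
  bit 2 = 0: r = r^2 mod 29 = 4^2 = 16
  bit 3 = 1: r = r^2 * 27 mod 29 = 16^2 * 27 = 24*27 = 10
  bit 4 = 1: r = r^2 * 27 mod 29 = 10^2 * 27 = 13*27 = 3
  -> s = B^a = 3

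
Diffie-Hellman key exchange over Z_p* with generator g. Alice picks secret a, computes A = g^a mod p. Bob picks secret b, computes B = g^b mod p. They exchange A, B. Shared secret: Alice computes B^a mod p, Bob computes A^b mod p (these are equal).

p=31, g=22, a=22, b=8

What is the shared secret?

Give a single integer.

A = 22^22 mod 31  (bits of 22 = 10110)
  bit 0 = 1: r = r^2 * 22 mod 31 = 1^2 * 22 = 1*22 = 22
  bit 1 = 0: r = r^2 mod 31 = 22^2 = 19
  bit 2 = 1: r = r^2 * 22 mod 31 = 19^2 * 22 = 20*22 = 6
  bit 3 = 1: r = r^2 * 22 mod 31 = 6^2 * 22 = 5*22 = 17
  bit 4 = 0: r = r^2 mod 31 = 17^2 = 10
  -> A = 10
B = 22^8 mod 31  (bits of 8 = 1000)
  bit 0 = 1: r = r^2 * 22 mod 31 = 1^2 * 22 = 1*22 = 22
  bit 1 = 0: r = r^2 mod 31 = 22^2 = 19
  bit 2 = 0: r = r^2 mod 31 = 19^2 = 20
  bit 3 = 0: r = r^2 mod 31 = 20^2 = 28
  -> B = 28
s = B^a = 28^22 mod 31  (bits of 22 = 10110)
  bit 0 = 1: r = r^2 * 28 mod 31 = 1^2 * 28 = 1*28 = 28
  bit 1 = 0: r = r^2 mod 31 = 28^2 = 9
  bit 2 = 1: r = r^2 * 28 mod 31 = 9^2 * 28 = 19*28 = 5
  bit 3 = 1: r = r^2 * 28 mod 31 = 5^2 * 28 = 25*28 = 18
  bit 4 = 0: r = r^2 mod 31 = 18^2 = 14
  -> s = B^a = 14

Answer: 14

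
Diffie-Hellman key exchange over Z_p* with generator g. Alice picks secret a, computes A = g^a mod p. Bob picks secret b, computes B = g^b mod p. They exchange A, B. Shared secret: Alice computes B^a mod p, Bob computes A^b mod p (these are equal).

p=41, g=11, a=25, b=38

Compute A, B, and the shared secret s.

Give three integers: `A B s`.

A = 11^25 mod 41  (bits of 25 = 11001)
  bit 0 = 1: r = r^2 * 11 mod 41 = 1^2 * 11 = 1*11 = 11
  bit 1 = 1: r = r^2 * 11 mod 41 = 11^2 * 11 = 39*11 = 19
  bit 2 = 0: r = r^2 mod 41 = 19^2 = 33
  bit 3 = 0: r = r^2 mod 41 = 33^2 = 23
  bit 4 = 1: r = r^2 * 11 mod 41 = 23^2 * 11 = 37*11 = 38
  -> A = 38
B = 11^38 mod 41  (bits of 38 = 100110)
  bit 0 = 1: r = r^2 * 11 mod 41 = 1^2 * 11 = 1*11 = 11
  bit 1 = 0: r = r^2 mod 41 = 11^2 = 39
  bit 2 = 0: r = r^2 mod 41 = 39^2 = 4
  bit 3 = 1: r = r^2 * 11 mod 41 = 4^2 * 11 = 16*11 = 12
  bit 4 = 1: r = r^2 * 11 mod 41 = 12^2 * 11 = 21*11 = 26
  bit 5 = 0: r = r^2 mod 41 = 26^2 = 20
  -> B = 20
s = B^a = 20^25 mod 41  (bits of 25 = 11001)
  bit 0 = 1: r = r^2 * 20 mod 41 = 1^2 * 20 = 1*20 = 20
  bit 1 = 1: r = r^2 * 20 mod 41 = 20^2 * 20 = 31*20 = 5
  bit 2 = 0: r = r^2 mod 41 = 5^2 = 25
  bit 3 = 0: r = r^2 mod 41 = 25^2 = 10
  bit 4 = 1: r = r^2 * 20 mod 41 = 10^2 * 20 = 18*20 = 32
  -> s = B^a = 32

Answer: 38 20 32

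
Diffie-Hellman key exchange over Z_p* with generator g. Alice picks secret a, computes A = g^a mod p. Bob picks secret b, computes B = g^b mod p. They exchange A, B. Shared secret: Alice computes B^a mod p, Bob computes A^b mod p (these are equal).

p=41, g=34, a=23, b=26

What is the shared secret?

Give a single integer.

A = 34^23 mod 41  (bits of 23 = 10111)
  bit 0 = 1: r = r^2 * 34 mod 41 = 1^2 * 34 = 1*34 = 34
  bit 1 = 0: r = r^2 mod 41 = 34^2 = 8
  bit 2 = 1: r = r^2 * 34 mod 41 = 8^2 * 34 = 23*34 = 3
  bit 3 = 1: r = r^2 * 34 mod 41 = 3^2 * 34 = 9*34 = 19
  bit 4 = 1: r = r^2 * 34 mod 41 = 19^2 * 34 = 33*34 = 15
  -> A = 15
B = 34^26 mod 41  (bits of 26 = 11010)
  bit 0 = 1: r = r^2 * 34 mod 41 = 1^2 * 34 = 1*34 = 34
  bit 1 = 1: r = r^2 * 34 mod 41 = 34^2 * 34 = 8*34 = 26
  bit 2 = 0: r = r^2 mod 41 = 26^2 = 20
  bit 3 = 1: r = r^2 * 34 mod 41 = 20^2 * 34 = 31*34 = 29
  bit 4 = 0: r = r^2 mod 41 = 29^2 = 21
  -> B = 21
s = B^a = 21^23 mod 41  (bits of 23 = 10111)
  bit 0 = 1: r = r^2 * 21 mod 41 = 1^2 * 21 = 1*21 = 21
  bit 1 = 0: r = r^2 mod 41 = 21^2 = 31
  bit 2 = 1: r = r^2 * 21 mod 41 = 31^2 * 21 = 18*21 = 9
  bit 3 = 1: r = r^2 * 21 mod 41 = 9^2 * 21 = 40*21 = 20
  bit 4 = 1: r = r^2 * 21 mod 41 = 20^2 * 21 = 31*21 = 36
  -> s = B^a = 36

Answer: 36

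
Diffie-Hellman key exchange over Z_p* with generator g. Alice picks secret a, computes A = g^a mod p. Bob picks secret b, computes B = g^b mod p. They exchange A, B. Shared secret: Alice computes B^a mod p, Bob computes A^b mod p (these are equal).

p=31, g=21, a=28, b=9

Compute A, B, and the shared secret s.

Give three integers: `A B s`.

Answer: 9 15 4

Derivation:
A = 21^28 mod 31  (bits of 28 = 11100)
  bit 0 = 1: r = r^2 * 21 mod 31 = 1^2 * 21 = 1*21 = 21
  bit 1 = 1: r = r^2 * 21 mod 31 = 21^2 * 21 = 7*21 = 23
  bit 2 = 1: r = r^2 * 21 mod 31 = 23^2 * 21 = 2*21 = 11
  bit 3 = 0: r = r^2 mod 31 = 11^2 = 28
  bit 4 = 0: r = r^2 mod 31 = 28^2 = 9
  -> A = 9
B = 21^9 mod 31  (bits of 9 = 1001)
  bit 0 = 1: r = r^2 * 21 mod 31 = 1^2 * 21 = 1*21 = 21
  bit 1 = 0: r = r^2 mod 31 = 21^2 = 7
  bit 2 = 0: r = r^2 mod 31 = 7^2 = 18
  bit 3 = 1: r = r^2 * 21 mod 31 = 18^2 * 21 = 14*21 = 15
  -> B = 15
s = B^a = 15^28 mod 31  (bits of 28 = 11100)
  bit 0 = 1: r = r^2 * 15 mod 31 = 1^2 * 15 = 1*15 = 15
  bit 1 = 1: r = r^2 * 15 mod 31 = 15^2 * 15 = 8*15 = 27
  bit 2 = 1: r = r^2 * 15 mod 31 = 27^2 * 15 = 16*15 = 23
  bit 3 = 0: r = r^2 mod 31 = 23^2 = 2
  bit 4 = 0: r = r^2 mod 31 = 2^2 = 4
  -> s = B^a = 4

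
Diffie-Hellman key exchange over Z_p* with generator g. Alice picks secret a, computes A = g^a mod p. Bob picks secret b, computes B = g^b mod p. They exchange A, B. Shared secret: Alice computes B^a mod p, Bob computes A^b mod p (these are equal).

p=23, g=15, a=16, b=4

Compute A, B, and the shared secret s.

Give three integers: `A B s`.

Answer: 16 2 9

Derivation:
A = 15^16 mod 23  (bits of 16 = 10000)
  bit 0 = 1: r = r^2 * 15 mod 23 = 1^2 * 15 = 1*15 = 15
  bit 1 = 0: r = r^2 mod 23 = 15^2 = 18
  bit 2 = 0: r = r^2 mod 23 = 18^2 = 2
  bit 3 = 0: r = r^2 mod 23 = 2^2 = 4
  bit 4 = 0: r = r^2 mod 23 = 4^2 = 16
  -> A = 16
B = 15^4 mod 23  (bits of 4 = 100)
  bit 0 = 1: r = r^2 * 15 mod 23 = 1^2 * 15 = 1*15 = 15
  bit 1 = 0: r = r^2 mod 23 = 15^2 = 18
  bit 2 = 0: r = r^2 mod 23 = 18^2 = 2
  -> B = 2
s = B^a = 2^16 mod 23  (bits of 16 = 10000)
  bit 0 = 1: r = r^2 * 2 mod 23 = 1^2 * 2 = 1*2 = 2
  bit 1 = 0: r = r^2 mod 23 = 2^2 = 4
  bit 2 = 0: r = r^2 mod 23 = 4^2 = 16
  bit 3 = 0: r = r^2 mod 23 = 16^2 = 3
  bit 4 = 0: r = r^2 mod 23 = 3^2 = 9
  -> s = B^a = 9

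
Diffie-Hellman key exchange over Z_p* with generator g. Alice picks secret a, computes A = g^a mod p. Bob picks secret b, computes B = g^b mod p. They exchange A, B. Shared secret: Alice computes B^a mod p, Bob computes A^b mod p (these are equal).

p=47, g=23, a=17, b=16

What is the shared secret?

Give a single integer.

A = 23^17 mod 47  (bits of 17 = 10001)
  bit 0 = 1: r = r^2 * 23 mod 47 = 1^2 * 23 = 1*23 = 23
  bit 1 = 0: r = r^2 mod 47 = 23^2 = 12
  bit 2 = 0: r = r^2 mod 47 = 12^2 = 3
  bit 3 = 0: r = r^2 mod 47 = 3^2 = 9
  bit 4 = 1: r = r^2 * 23 mod 47 = 9^2 * 23 = 34*23 = 30
  -> A = 30
B = 23^16 mod 47  (bits of 16 = 10000)
  bit 0 = 1: r = r^2 * 23 mod 47 = 1^2 * 23 = 1*23 = 23
  bit 1 = 0: r = r^2 mod 47 = 23^2 = 12
  bit 2 = 0: r = r^2 mod 47 = 12^2 = 3
  bit 3 = 0: r = r^2 mod 47 = 3^2 = 9
  bit 4 = 0: r = r^2 mod 47 = 9^2 = 34
  -> B = 34
s = B^a = 34^17 mod 47  (bits of 17 = 10001)
  bit 0 = 1: r = r^2 * 34 mod 47 = 1^2 * 34 = 1*34 = 34
  bit 1 = 0: r = r^2 mod 47 = 34^2 = 28
  bit 2 = 0: r = r^2 mod 47 = 28^2 = 32
  bit 3 = 0: r = r^2 mod 47 = 32^2 = 37
  bit 4 = 1: r = r^2 * 34 mod 47 = 37^2 * 34 = 6*34 = 16
  -> s = B^a = 16

Answer: 16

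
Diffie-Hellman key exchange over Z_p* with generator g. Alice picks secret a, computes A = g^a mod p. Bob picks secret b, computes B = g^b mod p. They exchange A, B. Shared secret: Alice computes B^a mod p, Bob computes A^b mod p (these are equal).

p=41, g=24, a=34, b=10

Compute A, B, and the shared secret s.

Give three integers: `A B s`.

A = 24^34 mod 41  (bits of 34 = 100010)
  bit 0 = 1: r = r^2 * 24 mod 41 = 1^2 * 24 = 1*24 = 24
  bit 1 = 0: r = r^2 mod 41 = 24^2 = 2
  bit 2 = 0: r = r^2 mod 41 = 2^2 = 4
  bit 3 = 0: r = r^2 mod 41 = 4^2 = 16
  bit 4 = 1: r = r^2 * 24 mod 41 = 16^2 * 24 = 10*24 = 35
  bit 5 = 0: r = r^2 mod 41 = 35^2 = 36
  -> A = 36
B = 24^10 mod 41  (bits of 10 = 1010)
  bit 0 = 1: r = r^2 * 24 mod 41 = 1^2 * 24 = 1*24 = 24
  bit 1 = 0: r = r^2 mod 41 = 24^2 = 2
  bit 2 = 1: r = r^2 * 24 mod 41 = 2^2 * 24 = 4*24 = 14
  bit 3 = 0: r = r^2 mod 41 = 14^2 = 32
  -> B = 32
s = B^a = 32^34 mod 41  (bits of 34 = 100010)
  bit 0 = 1: r = r^2 * 32 mod 41 = 1^2 * 32 = 1*32 = 32
  bit 1 = 0: r = r^2 mod 41 = 32^2 = 40
  bit 2 = 0: r = r^2 mod 41 = 40^2 = 1
  bit 3 = 0: r = r^2 mod 41 = 1^2 = 1
  bit 4 = 1: r = r^2 * 32 mod 41 = 1^2 * 32 = 1*32 = 32
  bit 5 = 0: r = r^2 mod 41 = 32^2 = 40
  -> s = B^a = 40

Answer: 36 32 40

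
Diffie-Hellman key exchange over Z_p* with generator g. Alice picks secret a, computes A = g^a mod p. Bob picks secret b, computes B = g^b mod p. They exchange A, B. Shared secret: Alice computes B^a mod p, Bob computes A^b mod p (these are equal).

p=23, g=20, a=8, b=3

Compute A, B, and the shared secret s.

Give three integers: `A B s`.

Answer: 6 19 9

Derivation:
A = 20^8 mod 23  (bits of 8 = 1000)
  bit 0 = 1: r = r^2 * 20 mod 23 = 1^2 * 20 = 1*20 = 20
  bit 1 = 0: r = r^2 mod 23 = 20^2 = 9
  bit 2 = 0: r = r^2 mod 23 = 9^2 = 12
  bit 3 = 0: r = r^2 mod 23 = 12^2 = 6
  -> A = 6
B = 20^3 mod 23  (bits of 3 = 11)
  bit 0 = 1: r = r^2 * 20 mod 23 = 1^2 * 20 = 1*20 = 20
  bit 1 = 1: r = r^2 * 20 mod 23 = 20^2 * 20 = 9*20 = 19
  -> B = 19
s = B^a = 19^8 mod 23  (bits of 8 = 1000)
  bit 0 = 1: r = r^2 * 19 mod 23 = 1^2 * 19 = 1*19 = 19
  bit 1 = 0: r = r^2 mod 23 = 19^2 = 16
  bit 2 = 0: r = r^2 mod 23 = 16^2 = 3
  bit 3 = 0: r = r^2 mod 23 = 3^2 = 9
  -> s = B^a = 9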